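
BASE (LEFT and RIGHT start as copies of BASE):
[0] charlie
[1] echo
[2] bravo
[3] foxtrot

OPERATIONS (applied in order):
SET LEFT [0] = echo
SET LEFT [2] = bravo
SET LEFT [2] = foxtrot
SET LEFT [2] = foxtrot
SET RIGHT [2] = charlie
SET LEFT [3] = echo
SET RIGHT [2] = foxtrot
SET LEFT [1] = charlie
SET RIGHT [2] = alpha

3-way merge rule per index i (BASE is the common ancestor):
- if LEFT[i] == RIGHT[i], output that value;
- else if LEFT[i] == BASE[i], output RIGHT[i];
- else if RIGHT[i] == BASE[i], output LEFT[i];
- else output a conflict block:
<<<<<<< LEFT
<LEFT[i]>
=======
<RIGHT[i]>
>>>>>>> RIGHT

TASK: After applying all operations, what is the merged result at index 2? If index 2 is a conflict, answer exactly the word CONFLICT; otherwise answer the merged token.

Answer: CONFLICT

Derivation:
Final LEFT:  [echo, charlie, foxtrot, echo]
Final RIGHT: [charlie, echo, alpha, foxtrot]
i=0: L=echo, R=charlie=BASE -> take LEFT -> echo
i=1: L=charlie, R=echo=BASE -> take LEFT -> charlie
i=2: BASE=bravo L=foxtrot R=alpha all differ -> CONFLICT
i=3: L=echo, R=foxtrot=BASE -> take LEFT -> echo
Index 2 -> CONFLICT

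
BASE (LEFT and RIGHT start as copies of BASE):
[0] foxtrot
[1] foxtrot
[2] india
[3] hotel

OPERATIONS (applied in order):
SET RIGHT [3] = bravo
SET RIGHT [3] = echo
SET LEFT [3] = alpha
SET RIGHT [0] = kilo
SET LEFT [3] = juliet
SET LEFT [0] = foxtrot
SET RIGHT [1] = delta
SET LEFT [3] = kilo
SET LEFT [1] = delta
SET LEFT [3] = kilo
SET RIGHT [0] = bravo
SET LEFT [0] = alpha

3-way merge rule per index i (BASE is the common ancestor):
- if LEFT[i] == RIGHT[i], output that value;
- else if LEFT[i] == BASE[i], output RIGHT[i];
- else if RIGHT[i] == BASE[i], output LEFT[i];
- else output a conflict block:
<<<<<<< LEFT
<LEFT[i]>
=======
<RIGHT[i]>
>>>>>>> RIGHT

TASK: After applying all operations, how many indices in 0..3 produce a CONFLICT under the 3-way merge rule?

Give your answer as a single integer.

Final LEFT:  [alpha, delta, india, kilo]
Final RIGHT: [bravo, delta, india, echo]
i=0: BASE=foxtrot L=alpha R=bravo all differ -> CONFLICT
i=1: L=delta R=delta -> agree -> delta
i=2: L=india R=india -> agree -> india
i=3: BASE=hotel L=kilo R=echo all differ -> CONFLICT
Conflict count: 2

Answer: 2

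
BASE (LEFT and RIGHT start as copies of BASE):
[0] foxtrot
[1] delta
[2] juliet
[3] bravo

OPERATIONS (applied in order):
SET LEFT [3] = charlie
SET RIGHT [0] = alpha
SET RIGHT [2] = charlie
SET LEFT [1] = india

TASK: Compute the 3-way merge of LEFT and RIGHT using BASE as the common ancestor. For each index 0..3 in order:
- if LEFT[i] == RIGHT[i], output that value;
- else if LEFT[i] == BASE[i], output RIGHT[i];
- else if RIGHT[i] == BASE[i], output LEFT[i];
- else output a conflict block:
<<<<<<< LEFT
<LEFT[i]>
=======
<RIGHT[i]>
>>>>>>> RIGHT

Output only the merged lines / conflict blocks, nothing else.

Answer: alpha
india
charlie
charlie

Derivation:
Final LEFT:  [foxtrot, india, juliet, charlie]
Final RIGHT: [alpha, delta, charlie, bravo]
i=0: L=foxtrot=BASE, R=alpha -> take RIGHT -> alpha
i=1: L=india, R=delta=BASE -> take LEFT -> india
i=2: L=juliet=BASE, R=charlie -> take RIGHT -> charlie
i=3: L=charlie, R=bravo=BASE -> take LEFT -> charlie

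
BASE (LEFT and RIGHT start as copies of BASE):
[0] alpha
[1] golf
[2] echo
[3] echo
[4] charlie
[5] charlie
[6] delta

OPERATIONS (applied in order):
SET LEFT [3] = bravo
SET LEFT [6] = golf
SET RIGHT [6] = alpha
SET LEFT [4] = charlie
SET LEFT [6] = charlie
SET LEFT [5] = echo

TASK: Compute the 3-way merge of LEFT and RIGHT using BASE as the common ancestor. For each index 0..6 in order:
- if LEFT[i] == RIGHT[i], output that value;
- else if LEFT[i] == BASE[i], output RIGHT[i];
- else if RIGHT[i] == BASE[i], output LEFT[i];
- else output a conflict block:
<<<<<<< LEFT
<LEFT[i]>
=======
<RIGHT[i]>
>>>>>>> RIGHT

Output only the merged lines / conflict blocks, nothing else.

Answer: alpha
golf
echo
bravo
charlie
echo
<<<<<<< LEFT
charlie
=======
alpha
>>>>>>> RIGHT

Derivation:
Final LEFT:  [alpha, golf, echo, bravo, charlie, echo, charlie]
Final RIGHT: [alpha, golf, echo, echo, charlie, charlie, alpha]
i=0: L=alpha R=alpha -> agree -> alpha
i=1: L=golf R=golf -> agree -> golf
i=2: L=echo R=echo -> agree -> echo
i=3: L=bravo, R=echo=BASE -> take LEFT -> bravo
i=4: L=charlie R=charlie -> agree -> charlie
i=5: L=echo, R=charlie=BASE -> take LEFT -> echo
i=6: BASE=delta L=charlie R=alpha all differ -> CONFLICT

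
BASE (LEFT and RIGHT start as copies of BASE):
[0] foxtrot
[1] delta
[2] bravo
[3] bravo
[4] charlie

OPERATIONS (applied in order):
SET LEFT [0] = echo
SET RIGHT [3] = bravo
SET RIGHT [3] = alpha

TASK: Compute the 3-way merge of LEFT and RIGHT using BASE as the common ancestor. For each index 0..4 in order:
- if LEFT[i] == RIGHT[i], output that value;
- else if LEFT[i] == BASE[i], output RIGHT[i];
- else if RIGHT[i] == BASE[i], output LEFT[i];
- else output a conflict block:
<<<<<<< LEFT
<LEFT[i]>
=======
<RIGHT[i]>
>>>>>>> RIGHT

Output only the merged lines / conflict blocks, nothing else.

Answer: echo
delta
bravo
alpha
charlie

Derivation:
Final LEFT:  [echo, delta, bravo, bravo, charlie]
Final RIGHT: [foxtrot, delta, bravo, alpha, charlie]
i=0: L=echo, R=foxtrot=BASE -> take LEFT -> echo
i=1: L=delta R=delta -> agree -> delta
i=2: L=bravo R=bravo -> agree -> bravo
i=3: L=bravo=BASE, R=alpha -> take RIGHT -> alpha
i=4: L=charlie R=charlie -> agree -> charlie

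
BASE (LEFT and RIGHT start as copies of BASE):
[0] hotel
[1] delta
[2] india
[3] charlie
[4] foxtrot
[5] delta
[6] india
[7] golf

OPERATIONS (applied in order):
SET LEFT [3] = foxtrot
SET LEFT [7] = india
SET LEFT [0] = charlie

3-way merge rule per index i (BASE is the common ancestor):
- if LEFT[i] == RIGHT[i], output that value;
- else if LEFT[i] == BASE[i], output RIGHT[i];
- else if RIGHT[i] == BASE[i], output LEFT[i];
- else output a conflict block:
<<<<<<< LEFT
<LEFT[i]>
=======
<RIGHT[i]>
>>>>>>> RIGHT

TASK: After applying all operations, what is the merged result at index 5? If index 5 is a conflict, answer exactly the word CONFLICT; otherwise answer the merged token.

Answer: delta

Derivation:
Final LEFT:  [charlie, delta, india, foxtrot, foxtrot, delta, india, india]
Final RIGHT: [hotel, delta, india, charlie, foxtrot, delta, india, golf]
i=0: L=charlie, R=hotel=BASE -> take LEFT -> charlie
i=1: L=delta R=delta -> agree -> delta
i=2: L=india R=india -> agree -> india
i=3: L=foxtrot, R=charlie=BASE -> take LEFT -> foxtrot
i=4: L=foxtrot R=foxtrot -> agree -> foxtrot
i=5: L=delta R=delta -> agree -> delta
i=6: L=india R=india -> agree -> india
i=7: L=india, R=golf=BASE -> take LEFT -> india
Index 5 -> delta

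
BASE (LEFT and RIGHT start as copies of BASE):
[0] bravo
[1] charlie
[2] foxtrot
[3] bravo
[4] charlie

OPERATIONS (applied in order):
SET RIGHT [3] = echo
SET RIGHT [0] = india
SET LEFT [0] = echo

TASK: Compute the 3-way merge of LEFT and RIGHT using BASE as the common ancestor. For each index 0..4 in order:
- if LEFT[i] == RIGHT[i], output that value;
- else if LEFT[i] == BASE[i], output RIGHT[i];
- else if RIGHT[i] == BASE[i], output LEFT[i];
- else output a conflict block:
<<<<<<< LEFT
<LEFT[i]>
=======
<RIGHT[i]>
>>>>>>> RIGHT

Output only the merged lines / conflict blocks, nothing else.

Answer: <<<<<<< LEFT
echo
=======
india
>>>>>>> RIGHT
charlie
foxtrot
echo
charlie

Derivation:
Final LEFT:  [echo, charlie, foxtrot, bravo, charlie]
Final RIGHT: [india, charlie, foxtrot, echo, charlie]
i=0: BASE=bravo L=echo R=india all differ -> CONFLICT
i=1: L=charlie R=charlie -> agree -> charlie
i=2: L=foxtrot R=foxtrot -> agree -> foxtrot
i=3: L=bravo=BASE, R=echo -> take RIGHT -> echo
i=4: L=charlie R=charlie -> agree -> charlie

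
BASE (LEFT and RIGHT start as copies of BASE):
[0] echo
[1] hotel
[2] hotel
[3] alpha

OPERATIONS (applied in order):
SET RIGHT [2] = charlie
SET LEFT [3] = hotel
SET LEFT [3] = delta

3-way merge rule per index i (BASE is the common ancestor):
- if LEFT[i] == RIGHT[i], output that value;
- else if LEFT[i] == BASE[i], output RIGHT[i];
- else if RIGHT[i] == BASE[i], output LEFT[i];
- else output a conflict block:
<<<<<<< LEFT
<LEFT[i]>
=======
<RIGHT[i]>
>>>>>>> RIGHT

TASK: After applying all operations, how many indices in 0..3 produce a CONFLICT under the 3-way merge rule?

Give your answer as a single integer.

Final LEFT:  [echo, hotel, hotel, delta]
Final RIGHT: [echo, hotel, charlie, alpha]
i=0: L=echo R=echo -> agree -> echo
i=1: L=hotel R=hotel -> agree -> hotel
i=2: L=hotel=BASE, R=charlie -> take RIGHT -> charlie
i=3: L=delta, R=alpha=BASE -> take LEFT -> delta
Conflict count: 0

Answer: 0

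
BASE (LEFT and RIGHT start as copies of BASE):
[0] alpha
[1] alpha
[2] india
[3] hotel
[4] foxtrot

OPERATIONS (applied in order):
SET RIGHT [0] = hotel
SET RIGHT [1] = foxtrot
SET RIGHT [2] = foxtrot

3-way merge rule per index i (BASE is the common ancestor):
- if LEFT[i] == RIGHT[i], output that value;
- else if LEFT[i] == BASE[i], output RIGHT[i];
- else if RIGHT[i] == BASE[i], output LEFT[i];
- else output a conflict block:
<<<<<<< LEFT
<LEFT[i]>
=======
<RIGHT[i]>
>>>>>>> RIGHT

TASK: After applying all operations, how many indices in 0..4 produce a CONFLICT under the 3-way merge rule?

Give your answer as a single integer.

Final LEFT:  [alpha, alpha, india, hotel, foxtrot]
Final RIGHT: [hotel, foxtrot, foxtrot, hotel, foxtrot]
i=0: L=alpha=BASE, R=hotel -> take RIGHT -> hotel
i=1: L=alpha=BASE, R=foxtrot -> take RIGHT -> foxtrot
i=2: L=india=BASE, R=foxtrot -> take RIGHT -> foxtrot
i=3: L=hotel R=hotel -> agree -> hotel
i=4: L=foxtrot R=foxtrot -> agree -> foxtrot
Conflict count: 0

Answer: 0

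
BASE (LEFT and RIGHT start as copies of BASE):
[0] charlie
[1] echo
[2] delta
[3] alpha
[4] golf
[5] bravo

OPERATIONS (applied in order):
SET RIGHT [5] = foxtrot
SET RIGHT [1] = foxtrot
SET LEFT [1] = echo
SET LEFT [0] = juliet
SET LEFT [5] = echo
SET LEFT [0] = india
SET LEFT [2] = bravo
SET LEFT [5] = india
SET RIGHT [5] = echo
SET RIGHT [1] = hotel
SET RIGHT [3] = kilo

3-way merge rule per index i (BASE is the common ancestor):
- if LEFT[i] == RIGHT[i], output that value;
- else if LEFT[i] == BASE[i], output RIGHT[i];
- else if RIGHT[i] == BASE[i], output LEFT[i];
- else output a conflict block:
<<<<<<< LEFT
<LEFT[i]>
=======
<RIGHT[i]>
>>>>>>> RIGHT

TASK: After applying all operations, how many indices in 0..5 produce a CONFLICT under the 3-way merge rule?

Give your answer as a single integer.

Answer: 1

Derivation:
Final LEFT:  [india, echo, bravo, alpha, golf, india]
Final RIGHT: [charlie, hotel, delta, kilo, golf, echo]
i=0: L=india, R=charlie=BASE -> take LEFT -> india
i=1: L=echo=BASE, R=hotel -> take RIGHT -> hotel
i=2: L=bravo, R=delta=BASE -> take LEFT -> bravo
i=3: L=alpha=BASE, R=kilo -> take RIGHT -> kilo
i=4: L=golf R=golf -> agree -> golf
i=5: BASE=bravo L=india R=echo all differ -> CONFLICT
Conflict count: 1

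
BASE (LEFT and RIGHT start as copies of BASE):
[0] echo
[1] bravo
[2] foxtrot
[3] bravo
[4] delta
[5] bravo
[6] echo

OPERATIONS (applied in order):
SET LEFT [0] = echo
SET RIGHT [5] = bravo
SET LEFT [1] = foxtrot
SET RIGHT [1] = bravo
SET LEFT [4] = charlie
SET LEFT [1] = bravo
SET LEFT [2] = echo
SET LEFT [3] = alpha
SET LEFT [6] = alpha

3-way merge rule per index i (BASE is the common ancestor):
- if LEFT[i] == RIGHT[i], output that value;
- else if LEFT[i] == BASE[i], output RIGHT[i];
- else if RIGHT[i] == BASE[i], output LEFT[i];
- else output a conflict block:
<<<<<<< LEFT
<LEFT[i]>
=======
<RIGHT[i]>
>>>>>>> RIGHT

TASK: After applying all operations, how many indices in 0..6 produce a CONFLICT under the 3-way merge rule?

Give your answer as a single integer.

Final LEFT:  [echo, bravo, echo, alpha, charlie, bravo, alpha]
Final RIGHT: [echo, bravo, foxtrot, bravo, delta, bravo, echo]
i=0: L=echo R=echo -> agree -> echo
i=1: L=bravo R=bravo -> agree -> bravo
i=2: L=echo, R=foxtrot=BASE -> take LEFT -> echo
i=3: L=alpha, R=bravo=BASE -> take LEFT -> alpha
i=4: L=charlie, R=delta=BASE -> take LEFT -> charlie
i=5: L=bravo R=bravo -> agree -> bravo
i=6: L=alpha, R=echo=BASE -> take LEFT -> alpha
Conflict count: 0

Answer: 0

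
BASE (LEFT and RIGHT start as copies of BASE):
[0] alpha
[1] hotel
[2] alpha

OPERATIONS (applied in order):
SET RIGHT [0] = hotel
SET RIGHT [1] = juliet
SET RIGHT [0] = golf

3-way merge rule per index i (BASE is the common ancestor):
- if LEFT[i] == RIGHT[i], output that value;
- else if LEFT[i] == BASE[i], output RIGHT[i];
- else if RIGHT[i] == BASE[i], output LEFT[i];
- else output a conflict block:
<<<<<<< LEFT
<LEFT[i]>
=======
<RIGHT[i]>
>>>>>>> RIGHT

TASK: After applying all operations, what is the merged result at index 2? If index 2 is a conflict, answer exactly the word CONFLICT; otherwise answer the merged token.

Final LEFT:  [alpha, hotel, alpha]
Final RIGHT: [golf, juliet, alpha]
i=0: L=alpha=BASE, R=golf -> take RIGHT -> golf
i=1: L=hotel=BASE, R=juliet -> take RIGHT -> juliet
i=2: L=alpha R=alpha -> agree -> alpha
Index 2 -> alpha

Answer: alpha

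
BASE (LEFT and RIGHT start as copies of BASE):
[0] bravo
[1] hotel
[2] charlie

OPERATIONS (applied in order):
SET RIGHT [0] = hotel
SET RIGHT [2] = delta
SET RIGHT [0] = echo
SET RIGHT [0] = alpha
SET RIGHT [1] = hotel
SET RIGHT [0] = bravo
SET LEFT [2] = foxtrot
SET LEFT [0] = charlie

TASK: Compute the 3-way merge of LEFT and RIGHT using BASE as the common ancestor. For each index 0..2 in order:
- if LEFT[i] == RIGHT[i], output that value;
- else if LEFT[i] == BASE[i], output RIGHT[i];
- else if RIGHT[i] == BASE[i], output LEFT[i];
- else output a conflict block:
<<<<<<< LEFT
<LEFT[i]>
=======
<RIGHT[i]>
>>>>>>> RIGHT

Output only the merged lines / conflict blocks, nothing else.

Final LEFT:  [charlie, hotel, foxtrot]
Final RIGHT: [bravo, hotel, delta]
i=0: L=charlie, R=bravo=BASE -> take LEFT -> charlie
i=1: L=hotel R=hotel -> agree -> hotel
i=2: BASE=charlie L=foxtrot R=delta all differ -> CONFLICT

Answer: charlie
hotel
<<<<<<< LEFT
foxtrot
=======
delta
>>>>>>> RIGHT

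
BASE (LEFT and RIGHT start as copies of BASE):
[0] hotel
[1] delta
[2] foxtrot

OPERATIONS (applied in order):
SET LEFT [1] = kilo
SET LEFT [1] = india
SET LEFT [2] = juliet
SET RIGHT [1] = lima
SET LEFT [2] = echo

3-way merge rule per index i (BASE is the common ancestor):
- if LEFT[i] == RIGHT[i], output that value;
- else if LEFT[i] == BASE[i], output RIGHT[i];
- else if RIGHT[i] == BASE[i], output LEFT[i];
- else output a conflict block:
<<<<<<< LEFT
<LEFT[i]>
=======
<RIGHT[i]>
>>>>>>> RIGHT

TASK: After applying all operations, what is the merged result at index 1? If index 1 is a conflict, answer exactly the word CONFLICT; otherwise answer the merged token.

Final LEFT:  [hotel, india, echo]
Final RIGHT: [hotel, lima, foxtrot]
i=0: L=hotel R=hotel -> agree -> hotel
i=1: BASE=delta L=india R=lima all differ -> CONFLICT
i=2: L=echo, R=foxtrot=BASE -> take LEFT -> echo
Index 1 -> CONFLICT

Answer: CONFLICT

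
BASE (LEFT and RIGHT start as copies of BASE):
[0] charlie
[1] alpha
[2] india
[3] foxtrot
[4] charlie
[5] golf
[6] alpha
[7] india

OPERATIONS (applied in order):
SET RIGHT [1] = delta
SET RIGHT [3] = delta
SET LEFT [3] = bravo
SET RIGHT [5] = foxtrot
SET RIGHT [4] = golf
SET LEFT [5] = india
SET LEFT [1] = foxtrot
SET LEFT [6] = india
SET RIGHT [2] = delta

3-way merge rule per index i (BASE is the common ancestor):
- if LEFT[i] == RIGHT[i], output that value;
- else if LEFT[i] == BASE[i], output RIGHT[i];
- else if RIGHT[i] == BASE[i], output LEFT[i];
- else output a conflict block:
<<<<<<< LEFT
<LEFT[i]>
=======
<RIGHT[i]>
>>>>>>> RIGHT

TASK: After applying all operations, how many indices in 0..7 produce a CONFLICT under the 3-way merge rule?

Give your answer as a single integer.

Answer: 3

Derivation:
Final LEFT:  [charlie, foxtrot, india, bravo, charlie, india, india, india]
Final RIGHT: [charlie, delta, delta, delta, golf, foxtrot, alpha, india]
i=0: L=charlie R=charlie -> agree -> charlie
i=1: BASE=alpha L=foxtrot R=delta all differ -> CONFLICT
i=2: L=india=BASE, R=delta -> take RIGHT -> delta
i=3: BASE=foxtrot L=bravo R=delta all differ -> CONFLICT
i=4: L=charlie=BASE, R=golf -> take RIGHT -> golf
i=5: BASE=golf L=india R=foxtrot all differ -> CONFLICT
i=6: L=india, R=alpha=BASE -> take LEFT -> india
i=7: L=india R=india -> agree -> india
Conflict count: 3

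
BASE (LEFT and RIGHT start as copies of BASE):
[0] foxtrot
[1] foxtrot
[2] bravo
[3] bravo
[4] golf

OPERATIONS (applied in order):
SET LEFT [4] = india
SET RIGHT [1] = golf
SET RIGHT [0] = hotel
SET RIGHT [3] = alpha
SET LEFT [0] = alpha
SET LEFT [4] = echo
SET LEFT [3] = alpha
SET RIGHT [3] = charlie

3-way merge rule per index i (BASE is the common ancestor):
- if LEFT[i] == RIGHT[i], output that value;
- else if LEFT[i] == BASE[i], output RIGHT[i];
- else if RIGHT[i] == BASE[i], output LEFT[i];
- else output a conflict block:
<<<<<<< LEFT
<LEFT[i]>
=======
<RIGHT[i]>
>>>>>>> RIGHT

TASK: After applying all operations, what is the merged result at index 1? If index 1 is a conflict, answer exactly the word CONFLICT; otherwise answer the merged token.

Final LEFT:  [alpha, foxtrot, bravo, alpha, echo]
Final RIGHT: [hotel, golf, bravo, charlie, golf]
i=0: BASE=foxtrot L=alpha R=hotel all differ -> CONFLICT
i=1: L=foxtrot=BASE, R=golf -> take RIGHT -> golf
i=2: L=bravo R=bravo -> agree -> bravo
i=3: BASE=bravo L=alpha R=charlie all differ -> CONFLICT
i=4: L=echo, R=golf=BASE -> take LEFT -> echo
Index 1 -> golf

Answer: golf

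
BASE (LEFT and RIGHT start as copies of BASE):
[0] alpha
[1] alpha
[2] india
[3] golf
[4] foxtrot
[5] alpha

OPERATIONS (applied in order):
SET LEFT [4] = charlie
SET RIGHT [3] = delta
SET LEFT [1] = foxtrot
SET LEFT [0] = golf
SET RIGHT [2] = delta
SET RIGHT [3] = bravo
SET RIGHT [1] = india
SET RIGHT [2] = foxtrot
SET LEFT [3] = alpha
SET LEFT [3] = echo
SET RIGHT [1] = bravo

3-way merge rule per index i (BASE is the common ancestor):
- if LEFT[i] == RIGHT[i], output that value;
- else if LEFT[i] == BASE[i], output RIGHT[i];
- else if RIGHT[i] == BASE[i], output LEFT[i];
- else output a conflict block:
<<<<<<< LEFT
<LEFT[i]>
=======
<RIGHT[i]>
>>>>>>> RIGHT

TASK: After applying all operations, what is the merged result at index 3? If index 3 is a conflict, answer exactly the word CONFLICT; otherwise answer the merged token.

Answer: CONFLICT

Derivation:
Final LEFT:  [golf, foxtrot, india, echo, charlie, alpha]
Final RIGHT: [alpha, bravo, foxtrot, bravo, foxtrot, alpha]
i=0: L=golf, R=alpha=BASE -> take LEFT -> golf
i=1: BASE=alpha L=foxtrot R=bravo all differ -> CONFLICT
i=2: L=india=BASE, R=foxtrot -> take RIGHT -> foxtrot
i=3: BASE=golf L=echo R=bravo all differ -> CONFLICT
i=4: L=charlie, R=foxtrot=BASE -> take LEFT -> charlie
i=5: L=alpha R=alpha -> agree -> alpha
Index 3 -> CONFLICT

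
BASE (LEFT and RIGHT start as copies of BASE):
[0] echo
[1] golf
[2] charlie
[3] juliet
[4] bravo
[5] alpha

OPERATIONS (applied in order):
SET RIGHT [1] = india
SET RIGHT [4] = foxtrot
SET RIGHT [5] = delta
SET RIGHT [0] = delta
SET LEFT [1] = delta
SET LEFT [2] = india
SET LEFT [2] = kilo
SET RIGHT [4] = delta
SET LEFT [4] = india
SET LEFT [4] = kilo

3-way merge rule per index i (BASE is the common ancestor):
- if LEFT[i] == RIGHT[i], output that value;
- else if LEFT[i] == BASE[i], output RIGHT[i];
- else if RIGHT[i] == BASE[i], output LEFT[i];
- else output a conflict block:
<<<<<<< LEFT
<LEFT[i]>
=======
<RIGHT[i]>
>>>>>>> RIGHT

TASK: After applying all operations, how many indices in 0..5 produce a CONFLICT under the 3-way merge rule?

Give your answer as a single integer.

Final LEFT:  [echo, delta, kilo, juliet, kilo, alpha]
Final RIGHT: [delta, india, charlie, juliet, delta, delta]
i=0: L=echo=BASE, R=delta -> take RIGHT -> delta
i=1: BASE=golf L=delta R=india all differ -> CONFLICT
i=2: L=kilo, R=charlie=BASE -> take LEFT -> kilo
i=3: L=juliet R=juliet -> agree -> juliet
i=4: BASE=bravo L=kilo R=delta all differ -> CONFLICT
i=5: L=alpha=BASE, R=delta -> take RIGHT -> delta
Conflict count: 2

Answer: 2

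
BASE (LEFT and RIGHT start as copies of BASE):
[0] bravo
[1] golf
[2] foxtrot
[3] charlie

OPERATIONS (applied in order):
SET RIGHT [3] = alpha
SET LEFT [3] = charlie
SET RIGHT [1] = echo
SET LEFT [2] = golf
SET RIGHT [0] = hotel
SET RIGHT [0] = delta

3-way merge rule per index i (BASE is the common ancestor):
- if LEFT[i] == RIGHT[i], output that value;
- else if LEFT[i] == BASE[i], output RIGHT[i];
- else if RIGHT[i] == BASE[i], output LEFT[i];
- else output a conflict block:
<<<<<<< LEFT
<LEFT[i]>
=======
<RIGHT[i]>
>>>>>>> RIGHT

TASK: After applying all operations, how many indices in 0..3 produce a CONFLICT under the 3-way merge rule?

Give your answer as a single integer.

Final LEFT:  [bravo, golf, golf, charlie]
Final RIGHT: [delta, echo, foxtrot, alpha]
i=0: L=bravo=BASE, R=delta -> take RIGHT -> delta
i=1: L=golf=BASE, R=echo -> take RIGHT -> echo
i=2: L=golf, R=foxtrot=BASE -> take LEFT -> golf
i=3: L=charlie=BASE, R=alpha -> take RIGHT -> alpha
Conflict count: 0

Answer: 0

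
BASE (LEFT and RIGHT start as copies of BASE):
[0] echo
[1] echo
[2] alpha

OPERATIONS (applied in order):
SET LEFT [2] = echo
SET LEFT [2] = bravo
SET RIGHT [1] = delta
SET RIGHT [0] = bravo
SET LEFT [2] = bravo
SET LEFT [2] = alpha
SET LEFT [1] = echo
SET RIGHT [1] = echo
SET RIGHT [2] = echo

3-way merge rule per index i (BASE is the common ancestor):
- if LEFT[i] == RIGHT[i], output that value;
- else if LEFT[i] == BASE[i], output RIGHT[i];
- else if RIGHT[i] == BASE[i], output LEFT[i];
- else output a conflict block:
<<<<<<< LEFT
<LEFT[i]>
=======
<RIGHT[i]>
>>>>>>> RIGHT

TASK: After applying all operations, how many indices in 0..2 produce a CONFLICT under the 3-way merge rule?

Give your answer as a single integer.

Answer: 0

Derivation:
Final LEFT:  [echo, echo, alpha]
Final RIGHT: [bravo, echo, echo]
i=0: L=echo=BASE, R=bravo -> take RIGHT -> bravo
i=1: L=echo R=echo -> agree -> echo
i=2: L=alpha=BASE, R=echo -> take RIGHT -> echo
Conflict count: 0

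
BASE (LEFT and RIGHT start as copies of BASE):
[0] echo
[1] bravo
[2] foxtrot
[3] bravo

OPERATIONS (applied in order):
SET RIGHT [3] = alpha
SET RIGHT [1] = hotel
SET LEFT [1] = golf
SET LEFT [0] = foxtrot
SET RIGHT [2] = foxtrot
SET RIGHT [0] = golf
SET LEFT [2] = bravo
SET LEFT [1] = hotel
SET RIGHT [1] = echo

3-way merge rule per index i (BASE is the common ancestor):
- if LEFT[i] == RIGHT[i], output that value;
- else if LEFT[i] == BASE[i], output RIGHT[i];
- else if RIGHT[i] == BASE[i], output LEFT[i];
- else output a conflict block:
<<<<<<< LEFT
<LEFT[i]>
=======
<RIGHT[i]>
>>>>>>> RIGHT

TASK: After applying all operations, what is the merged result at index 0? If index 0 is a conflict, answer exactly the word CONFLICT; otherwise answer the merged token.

Answer: CONFLICT

Derivation:
Final LEFT:  [foxtrot, hotel, bravo, bravo]
Final RIGHT: [golf, echo, foxtrot, alpha]
i=0: BASE=echo L=foxtrot R=golf all differ -> CONFLICT
i=1: BASE=bravo L=hotel R=echo all differ -> CONFLICT
i=2: L=bravo, R=foxtrot=BASE -> take LEFT -> bravo
i=3: L=bravo=BASE, R=alpha -> take RIGHT -> alpha
Index 0 -> CONFLICT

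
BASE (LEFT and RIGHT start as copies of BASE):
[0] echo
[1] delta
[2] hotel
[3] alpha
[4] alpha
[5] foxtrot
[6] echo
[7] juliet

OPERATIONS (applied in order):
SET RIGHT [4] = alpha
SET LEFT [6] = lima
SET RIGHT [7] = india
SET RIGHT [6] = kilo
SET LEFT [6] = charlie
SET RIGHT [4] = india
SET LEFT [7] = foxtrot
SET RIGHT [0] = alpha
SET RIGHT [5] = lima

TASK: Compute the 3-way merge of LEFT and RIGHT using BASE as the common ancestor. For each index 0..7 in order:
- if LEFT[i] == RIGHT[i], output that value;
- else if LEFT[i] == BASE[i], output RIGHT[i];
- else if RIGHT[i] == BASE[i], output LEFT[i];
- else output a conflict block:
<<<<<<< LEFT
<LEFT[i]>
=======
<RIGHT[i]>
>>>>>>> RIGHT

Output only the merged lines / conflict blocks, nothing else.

Final LEFT:  [echo, delta, hotel, alpha, alpha, foxtrot, charlie, foxtrot]
Final RIGHT: [alpha, delta, hotel, alpha, india, lima, kilo, india]
i=0: L=echo=BASE, R=alpha -> take RIGHT -> alpha
i=1: L=delta R=delta -> agree -> delta
i=2: L=hotel R=hotel -> agree -> hotel
i=3: L=alpha R=alpha -> agree -> alpha
i=4: L=alpha=BASE, R=india -> take RIGHT -> india
i=5: L=foxtrot=BASE, R=lima -> take RIGHT -> lima
i=6: BASE=echo L=charlie R=kilo all differ -> CONFLICT
i=7: BASE=juliet L=foxtrot R=india all differ -> CONFLICT

Answer: alpha
delta
hotel
alpha
india
lima
<<<<<<< LEFT
charlie
=======
kilo
>>>>>>> RIGHT
<<<<<<< LEFT
foxtrot
=======
india
>>>>>>> RIGHT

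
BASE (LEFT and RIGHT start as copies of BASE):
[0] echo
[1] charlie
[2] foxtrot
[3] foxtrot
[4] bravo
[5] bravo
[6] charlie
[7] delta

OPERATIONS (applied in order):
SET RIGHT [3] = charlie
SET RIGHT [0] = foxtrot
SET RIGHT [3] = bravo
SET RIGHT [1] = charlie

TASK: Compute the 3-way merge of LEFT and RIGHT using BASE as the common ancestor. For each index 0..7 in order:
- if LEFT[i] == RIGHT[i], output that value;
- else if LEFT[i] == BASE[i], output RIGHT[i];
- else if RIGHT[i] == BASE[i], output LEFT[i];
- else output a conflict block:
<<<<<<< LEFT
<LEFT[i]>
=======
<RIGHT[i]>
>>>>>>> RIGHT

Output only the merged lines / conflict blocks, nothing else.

Answer: foxtrot
charlie
foxtrot
bravo
bravo
bravo
charlie
delta

Derivation:
Final LEFT:  [echo, charlie, foxtrot, foxtrot, bravo, bravo, charlie, delta]
Final RIGHT: [foxtrot, charlie, foxtrot, bravo, bravo, bravo, charlie, delta]
i=0: L=echo=BASE, R=foxtrot -> take RIGHT -> foxtrot
i=1: L=charlie R=charlie -> agree -> charlie
i=2: L=foxtrot R=foxtrot -> agree -> foxtrot
i=3: L=foxtrot=BASE, R=bravo -> take RIGHT -> bravo
i=4: L=bravo R=bravo -> agree -> bravo
i=5: L=bravo R=bravo -> agree -> bravo
i=6: L=charlie R=charlie -> agree -> charlie
i=7: L=delta R=delta -> agree -> delta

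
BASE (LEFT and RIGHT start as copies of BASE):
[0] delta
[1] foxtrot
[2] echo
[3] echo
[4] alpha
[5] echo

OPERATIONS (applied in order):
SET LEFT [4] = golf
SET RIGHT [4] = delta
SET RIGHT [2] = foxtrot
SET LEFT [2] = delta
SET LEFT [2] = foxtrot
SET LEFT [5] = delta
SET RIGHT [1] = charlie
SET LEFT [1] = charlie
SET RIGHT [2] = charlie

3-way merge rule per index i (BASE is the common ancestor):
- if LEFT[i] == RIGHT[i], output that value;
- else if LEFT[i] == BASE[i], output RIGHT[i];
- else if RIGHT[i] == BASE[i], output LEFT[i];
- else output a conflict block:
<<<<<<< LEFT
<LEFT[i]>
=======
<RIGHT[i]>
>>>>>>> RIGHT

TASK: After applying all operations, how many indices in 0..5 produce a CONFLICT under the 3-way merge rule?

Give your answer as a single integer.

Final LEFT:  [delta, charlie, foxtrot, echo, golf, delta]
Final RIGHT: [delta, charlie, charlie, echo, delta, echo]
i=0: L=delta R=delta -> agree -> delta
i=1: L=charlie R=charlie -> agree -> charlie
i=2: BASE=echo L=foxtrot R=charlie all differ -> CONFLICT
i=3: L=echo R=echo -> agree -> echo
i=4: BASE=alpha L=golf R=delta all differ -> CONFLICT
i=5: L=delta, R=echo=BASE -> take LEFT -> delta
Conflict count: 2

Answer: 2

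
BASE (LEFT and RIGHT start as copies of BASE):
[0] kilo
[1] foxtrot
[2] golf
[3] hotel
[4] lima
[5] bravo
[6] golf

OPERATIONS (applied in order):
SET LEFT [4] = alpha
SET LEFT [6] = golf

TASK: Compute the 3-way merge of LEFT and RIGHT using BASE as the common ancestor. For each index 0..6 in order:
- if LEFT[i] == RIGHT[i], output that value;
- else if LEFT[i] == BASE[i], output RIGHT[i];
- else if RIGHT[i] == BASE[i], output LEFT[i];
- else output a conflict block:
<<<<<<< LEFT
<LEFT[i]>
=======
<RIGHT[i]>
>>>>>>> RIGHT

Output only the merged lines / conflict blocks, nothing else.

Final LEFT:  [kilo, foxtrot, golf, hotel, alpha, bravo, golf]
Final RIGHT: [kilo, foxtrot, golf, hotel, lima, bravo, golf]
i=0: L=kilo R=kilo -> agree -> kilo
i=1: L=foxtrot R=foxtrot -> agree -> foxtrot
i=2: L=golf R=golf -> agree -> golf
i=3: L=hotel R=hotel -> agree -> hotel
i=4: L=alpha, R=lima=BASE -> take LEFT -> alpha
i=5: L=bravo R=bravo -> agree -> bravo
i=6: L=golf R=golf -> agree -> golf

Answer: kilo
foxtrot
golf
hotel
alpha
bravo
golf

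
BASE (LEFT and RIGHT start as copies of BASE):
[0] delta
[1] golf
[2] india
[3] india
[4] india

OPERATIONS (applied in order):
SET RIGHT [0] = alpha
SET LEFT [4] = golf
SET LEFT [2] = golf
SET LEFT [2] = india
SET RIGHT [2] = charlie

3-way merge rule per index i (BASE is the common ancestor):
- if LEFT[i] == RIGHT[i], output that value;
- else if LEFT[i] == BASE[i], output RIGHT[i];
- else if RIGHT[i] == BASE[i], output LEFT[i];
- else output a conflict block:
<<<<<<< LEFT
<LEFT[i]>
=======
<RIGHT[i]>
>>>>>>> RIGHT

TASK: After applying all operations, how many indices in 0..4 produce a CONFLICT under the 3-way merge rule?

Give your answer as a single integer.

Answer: 0

Derivation:
Final LEFT:  [delta, golf, india, india, golf]
Final RIGHT: [alpha, golf, charlie, india, india]
i=0: L=delta=BASE, R=alpha -> take RIGHT -> alpha
i=1: L=golf R=golf -> agree -> golf
i=2: L=india=BASE, R=charlie -> take RIGHT -> charlie
i=3: L=india R=india -> agree -> india
i=4: L=golf, R=india=BASE -> take LEFT -> golf
Conflict count: 0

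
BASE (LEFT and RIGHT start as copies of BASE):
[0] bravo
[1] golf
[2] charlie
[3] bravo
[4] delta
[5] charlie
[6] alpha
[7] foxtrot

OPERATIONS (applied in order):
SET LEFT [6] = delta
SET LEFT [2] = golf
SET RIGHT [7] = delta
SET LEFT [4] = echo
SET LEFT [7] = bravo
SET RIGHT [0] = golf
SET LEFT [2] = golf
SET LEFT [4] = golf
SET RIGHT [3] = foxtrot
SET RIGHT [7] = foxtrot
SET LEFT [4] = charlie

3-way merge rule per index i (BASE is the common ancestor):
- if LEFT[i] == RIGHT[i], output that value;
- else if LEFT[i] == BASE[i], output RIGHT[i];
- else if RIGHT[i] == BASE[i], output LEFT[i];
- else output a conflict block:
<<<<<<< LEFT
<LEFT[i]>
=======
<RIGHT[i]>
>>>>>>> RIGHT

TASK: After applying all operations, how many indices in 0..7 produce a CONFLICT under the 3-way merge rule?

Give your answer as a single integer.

Answer: 0

Derivation:
Final LEFT:  [bravo, golf, golf, bravo, charlie, charlie, delta, bravo]
Final RIGHT: [golf, golf, charlie, foxtrot, delta, charlie, alpha, foxtrot]
i=0: L=bravo=BASE, R=golf -> take RIGHT -> golf
i=1: L=golf R=golf -> agree -> golf
i=2: L=golf, R=charlie=BASE -> take LEFT -> golf
i=3: L=bravo=BASE, R=foxtrot -> take RIGHT -> foxtrot
i=4: L=charlie, R=delta=BASE -> take LEFT -> charlie
i=5: L=charlie R=charlie -> agree -> charlie
i=6: L=delta, R=alpha=BASE -> take LEFT -> delta
i=7: L=bravo, R=foxtrot=BASE -> take LEFT -> bravo
Conflict count: 0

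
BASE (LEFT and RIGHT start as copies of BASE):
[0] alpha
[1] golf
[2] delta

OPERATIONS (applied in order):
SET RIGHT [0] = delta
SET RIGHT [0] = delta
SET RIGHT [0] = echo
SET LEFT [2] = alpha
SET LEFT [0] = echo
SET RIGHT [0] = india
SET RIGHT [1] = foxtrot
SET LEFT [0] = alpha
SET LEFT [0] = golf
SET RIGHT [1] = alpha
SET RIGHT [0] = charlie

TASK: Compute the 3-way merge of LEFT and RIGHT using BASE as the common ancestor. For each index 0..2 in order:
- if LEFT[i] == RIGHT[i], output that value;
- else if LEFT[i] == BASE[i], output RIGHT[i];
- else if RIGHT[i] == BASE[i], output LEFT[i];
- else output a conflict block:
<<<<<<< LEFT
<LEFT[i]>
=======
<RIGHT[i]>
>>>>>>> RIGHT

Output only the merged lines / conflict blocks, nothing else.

Answer: <<<<<<< LEFT
golf
=======
charlie
>>>>>>> RIGHT
alpha
alpha

Derivation:
Final LEFT:  [golf, golf, alpha]
Final RIGHT: [charlie, alpha, delta]
i=0: BASE=alpha L=golf R=charlie all differ -> CONFLICT
i=1: L=golf=BASE, R=alpha -> take RIGHT -> alpha
i=2: L=alpha, R=delta=BASE -> take LEFT -> alpha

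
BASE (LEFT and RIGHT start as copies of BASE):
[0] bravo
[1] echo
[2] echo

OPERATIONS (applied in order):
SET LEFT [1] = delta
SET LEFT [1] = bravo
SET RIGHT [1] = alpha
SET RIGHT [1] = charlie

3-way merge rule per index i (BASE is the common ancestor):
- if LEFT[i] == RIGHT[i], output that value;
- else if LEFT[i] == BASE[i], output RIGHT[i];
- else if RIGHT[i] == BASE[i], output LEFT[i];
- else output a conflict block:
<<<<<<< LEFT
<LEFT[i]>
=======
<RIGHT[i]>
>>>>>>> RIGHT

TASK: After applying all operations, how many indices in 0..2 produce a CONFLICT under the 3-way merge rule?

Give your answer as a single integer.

Answer: 1

Derivation:
Final LEFT:  [bravo, bravo, echo]
Final RIGHT: [bravo, charlie, echo]
i=0: L=bravo R=bravo -> agree -> bravo
i=1: BASE=echo L=bravo R=charlie all differ -> CONFLICT
i=2: L=echo R=echo -> agree -> echo
Conflict count: 1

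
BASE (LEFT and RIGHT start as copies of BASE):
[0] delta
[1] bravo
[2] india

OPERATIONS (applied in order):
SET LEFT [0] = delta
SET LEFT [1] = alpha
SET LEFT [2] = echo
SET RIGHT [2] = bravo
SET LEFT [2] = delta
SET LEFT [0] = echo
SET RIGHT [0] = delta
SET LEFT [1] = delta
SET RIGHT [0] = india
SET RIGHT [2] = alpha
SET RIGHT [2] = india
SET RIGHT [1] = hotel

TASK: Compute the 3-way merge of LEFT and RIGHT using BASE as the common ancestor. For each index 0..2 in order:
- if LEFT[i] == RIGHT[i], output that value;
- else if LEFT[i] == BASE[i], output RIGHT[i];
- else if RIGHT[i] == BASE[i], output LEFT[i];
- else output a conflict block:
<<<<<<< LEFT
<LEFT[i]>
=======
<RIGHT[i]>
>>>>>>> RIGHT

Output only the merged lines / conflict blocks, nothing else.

Final LEFT:  [echo, delta, delta]
Final RIGHT: [india, hotel, india]
i=0: BASE=delta L=echo R=india all differ -> CONFLICT
i=1: BASE=bravo L=delta R=hotel all differ -> CONFLICT
i=2: L=delta, R=india=BASE -> take LEFT -> delta

Answer: <<<<<<< LEFT
echo
=======
india
>>>>>>> RIGHT
<<<<<<< LEFT
delta
=======
hotel
>>>>>>> RIGHT
delta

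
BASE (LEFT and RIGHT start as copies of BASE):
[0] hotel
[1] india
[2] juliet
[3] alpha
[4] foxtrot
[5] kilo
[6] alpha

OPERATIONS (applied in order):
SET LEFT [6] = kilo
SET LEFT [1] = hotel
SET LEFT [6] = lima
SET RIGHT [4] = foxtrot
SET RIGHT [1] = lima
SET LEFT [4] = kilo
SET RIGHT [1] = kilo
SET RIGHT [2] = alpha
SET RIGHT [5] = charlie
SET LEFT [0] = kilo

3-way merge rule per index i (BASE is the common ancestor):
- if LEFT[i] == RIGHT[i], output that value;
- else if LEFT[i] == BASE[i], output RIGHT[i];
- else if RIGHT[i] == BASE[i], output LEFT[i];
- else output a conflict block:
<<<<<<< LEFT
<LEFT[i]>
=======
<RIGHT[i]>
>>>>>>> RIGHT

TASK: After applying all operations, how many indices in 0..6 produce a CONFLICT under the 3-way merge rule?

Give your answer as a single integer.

Answer: 1

Derivation:
Final LEFT:  [kilo, hotel, juliet, alpha, kilo, kilo, lima]
Final RIGHT: [hotel, kilo, alpha, alpha, foxtrot, charlie, alpha]
i=0: L=kilo, R=hotel=BASE -> take LEFT -> kilo
i=1: BASE=india L=hotel R=kilo all differ -> CONFLICT
i=2: L=juliet=BASE, R=alpha -> take RIGHT -> alpha
i=3: L=alpha R=alpha -> agree -> alpha
i=4: L=kilo, R=foxtrot=BASE -> take LEFT -> kilo
i=5: L=kilo=BASE, R=charlie -> take RIGHT -> charlie
i=6: L=lima, R=alpha=BASE -> take LEFT -> lima
Conflict count: 1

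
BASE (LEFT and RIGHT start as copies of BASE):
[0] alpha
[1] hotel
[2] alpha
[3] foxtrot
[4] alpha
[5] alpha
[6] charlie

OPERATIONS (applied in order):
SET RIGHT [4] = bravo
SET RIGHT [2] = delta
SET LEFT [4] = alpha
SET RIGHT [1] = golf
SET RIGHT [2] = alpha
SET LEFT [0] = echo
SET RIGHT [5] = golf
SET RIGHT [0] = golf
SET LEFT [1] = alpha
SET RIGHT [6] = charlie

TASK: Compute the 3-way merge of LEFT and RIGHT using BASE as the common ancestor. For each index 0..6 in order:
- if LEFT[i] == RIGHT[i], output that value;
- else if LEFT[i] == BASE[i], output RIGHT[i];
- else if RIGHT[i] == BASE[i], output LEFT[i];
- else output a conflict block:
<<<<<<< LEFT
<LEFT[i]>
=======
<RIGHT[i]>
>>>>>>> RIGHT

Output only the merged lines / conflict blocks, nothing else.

Answer: <<<<<<< LEFT
echo
=======
golf
>>>>>>> RIGHT
<<<<<<< LEFT
alpha
=======
golf
>>>>>>> RIGHT
alpha
foxtrot
bravo
golf
charlie

Derivation:
Final LEFT:  [echo, alpha, alpha, foxtrot, alpha, alpha, charlie]
Final RIGHT: [golf, golf, alpha, foxtrot, bravo, golf, charlie]
i=0: BASE=alpha L=echo R=golf all differ -> CONFLICT
i=1: BASE=hotel L=alpha R=golf all differ -> CONFLICT
i=2: L=alpha R=alpha -> agree -> alpha
i=3: L=foxtrot R=foxtrot -> agree -> foxtrot
i=4: L=alpha=BASE, R=bravo -> take RIGHT -> bravo
i=5: L=alpha=BASE, R=golf -> take RIGHT -> golf
i=6: L=charlie R=charlie -> agree -> charlie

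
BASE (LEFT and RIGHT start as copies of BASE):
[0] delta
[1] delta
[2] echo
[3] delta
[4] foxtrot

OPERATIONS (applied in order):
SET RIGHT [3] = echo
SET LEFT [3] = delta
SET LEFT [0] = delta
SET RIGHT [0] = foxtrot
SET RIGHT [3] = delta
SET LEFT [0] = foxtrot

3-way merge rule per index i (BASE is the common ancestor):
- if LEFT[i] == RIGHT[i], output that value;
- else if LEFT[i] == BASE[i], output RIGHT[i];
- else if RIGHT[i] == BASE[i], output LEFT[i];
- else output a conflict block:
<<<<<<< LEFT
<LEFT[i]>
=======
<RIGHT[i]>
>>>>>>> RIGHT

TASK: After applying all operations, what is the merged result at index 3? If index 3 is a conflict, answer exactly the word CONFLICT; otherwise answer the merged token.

Final LEFT:  [foxtrot, delta, echo, delta, foxtrot]
Final RIGHT: [foxtrot, delta, echo, delta, foxtrot]
i=0: L=foxtrot R=foxtrot -> agree -> foxtrot
i=1: L=delta R=delta -> agree -> delta
i=2: L=echo R=echo -> agree -> echo
i=3: L=delta R=delta -> agree -> delta
i=4: L=foxtrot R=foxtrot -> agree -> foxtrot
Index 3 -> delta

Answer: delta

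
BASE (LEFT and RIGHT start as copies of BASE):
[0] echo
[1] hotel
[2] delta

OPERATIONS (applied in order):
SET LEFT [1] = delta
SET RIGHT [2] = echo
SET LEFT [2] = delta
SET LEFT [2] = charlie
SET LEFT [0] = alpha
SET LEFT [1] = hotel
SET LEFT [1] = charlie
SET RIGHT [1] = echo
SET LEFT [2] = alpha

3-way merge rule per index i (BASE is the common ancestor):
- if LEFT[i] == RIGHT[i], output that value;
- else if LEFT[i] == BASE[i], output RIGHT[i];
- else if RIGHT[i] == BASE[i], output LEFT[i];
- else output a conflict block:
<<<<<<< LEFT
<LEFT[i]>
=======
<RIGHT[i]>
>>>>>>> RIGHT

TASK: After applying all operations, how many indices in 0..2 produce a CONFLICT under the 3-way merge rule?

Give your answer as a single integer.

Answer: 2

Derivation:
Final LEFT:  [alpha, charlie, alpha]
Final RIGHT: [echo, echo, echo]
i=0: L=alpha, R=echo=BASE -> take LEFT -> alpha
i=1: BASE=hotel L=charlie R=echo all differ -> CONFLICT
i=2: BASE=delta L=alpha R=echo all differ -> CONFLICT
Conflict count: 2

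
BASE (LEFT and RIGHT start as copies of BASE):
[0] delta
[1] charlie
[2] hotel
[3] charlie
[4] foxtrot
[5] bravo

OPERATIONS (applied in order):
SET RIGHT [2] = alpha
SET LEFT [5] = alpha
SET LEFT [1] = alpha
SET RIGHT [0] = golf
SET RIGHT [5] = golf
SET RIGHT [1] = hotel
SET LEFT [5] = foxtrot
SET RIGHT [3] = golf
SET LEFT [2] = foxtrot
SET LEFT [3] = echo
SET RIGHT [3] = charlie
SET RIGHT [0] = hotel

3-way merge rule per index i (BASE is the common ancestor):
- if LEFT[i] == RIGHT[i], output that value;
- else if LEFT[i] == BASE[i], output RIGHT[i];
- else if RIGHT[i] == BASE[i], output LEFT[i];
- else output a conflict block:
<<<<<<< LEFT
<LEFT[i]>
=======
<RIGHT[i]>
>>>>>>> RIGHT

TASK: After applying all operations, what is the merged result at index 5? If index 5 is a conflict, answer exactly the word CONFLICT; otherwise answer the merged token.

Final LEFT:  [delta, alpha, foxtrot, echo, foxtrot, foxtrot]
Final RIGHT: [hotel, hotel, alpha, charlie, foxtrot, golf]
i=0: L=delta=BASE, R=hotel -> take RIGHT -> hotel
i=1: BASE=charlie L=alpha R=hotel all differ -> CONFLICT
i=2: BASE=hotel L=foxtrot R=alpha all differ -> CONFLICT
i=3: L=echo, R=charlie=BASE -> take LEFT -> echo
i=4: L=foxtrot R=foxtrot -> agree -> foxtrot
i=5: BASE=bravo L=foxtrot R=golf all differ -> CONFLICT
Index 5 -> CONFLICT

Answer: CONFLICT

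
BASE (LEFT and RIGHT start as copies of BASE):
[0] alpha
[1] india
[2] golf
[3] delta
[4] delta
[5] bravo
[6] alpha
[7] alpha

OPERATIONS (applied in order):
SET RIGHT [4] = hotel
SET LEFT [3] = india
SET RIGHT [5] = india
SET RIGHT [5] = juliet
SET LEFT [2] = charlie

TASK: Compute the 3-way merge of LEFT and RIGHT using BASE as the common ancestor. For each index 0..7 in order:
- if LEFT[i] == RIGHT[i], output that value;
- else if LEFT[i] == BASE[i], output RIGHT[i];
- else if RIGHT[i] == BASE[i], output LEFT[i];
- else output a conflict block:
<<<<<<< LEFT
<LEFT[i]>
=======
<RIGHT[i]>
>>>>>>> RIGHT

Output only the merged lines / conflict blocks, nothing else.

Final LEFT:  [alpha, india, charlie, india, delta, bravo, alpha, alpha]
Final RIGHT: [alpha, india, golf, delta, hotel, juliet, alpha, alpha]
i=0: L=alpha R=alpha -> agree -> alpha
i=1: L=india R=india -> agree -> india
i=2: L=charlie, R=golf=BASE -> take LEFT -> charlie
i=3: L=india, R=delta=BASE -> take LEFT -> india
i=4: L=delta=BASE, R=hotel -> take RIGHT -> hotel
i=5: L=bravo=BASE, R=juliet -> take RIGHT -> juliet
i=6: L=alpha R=alpha -> agree -> alpha
i=7: L=alpha R=alpha -> agree -> alpha

Answer: alpha
india
charlie
india
hotel
juliet
alpha
alpha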